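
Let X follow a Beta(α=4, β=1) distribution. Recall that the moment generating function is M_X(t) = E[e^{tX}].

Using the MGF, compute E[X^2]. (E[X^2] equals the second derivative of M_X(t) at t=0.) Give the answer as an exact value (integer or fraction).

E[X^2] = d^2M/dt^2 |_{t=0} = 2/3

M_X(t) = ₁F₁(4; 5; t)
dM/dt = 4*₁F₁(5; 6; t)/5
d^2M/dt^2 = 2*₁F₁(6; 7; t)/3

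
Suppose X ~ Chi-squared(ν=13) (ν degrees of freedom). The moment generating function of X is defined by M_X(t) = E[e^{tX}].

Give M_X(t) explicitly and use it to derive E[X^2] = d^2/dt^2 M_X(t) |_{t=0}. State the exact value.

M_X(t) = (1 - 2*t)^(-13/2)
dM/dt = -13/(128*t^7*√(1 - 2*t) - 448*t^6*√(1 - 2*t) + 672*t^5*√(1 - 2*t) - 560*t^4*√(1 - 2*t) + 280*t^3*√(1 - 2*t) - 84*t^2*√(1 - 2*t) + 14*t*√(1 - 2*t) - √(1 - 2*t))

E[X^2] = d^2M/dt^2 |_{t=0} = 195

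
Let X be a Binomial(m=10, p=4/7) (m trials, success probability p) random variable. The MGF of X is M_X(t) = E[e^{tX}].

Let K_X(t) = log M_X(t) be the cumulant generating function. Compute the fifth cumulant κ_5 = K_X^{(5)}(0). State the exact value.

M_X(t) = (4*e^(t)/7 + 3/7)^10
K_X(t) = log M_X(t) = 10*log(4*e^(t)/7 + 3/7)
K′(t) = 40*e^(t)/(4*e^(t) + 3)
K′′(t) = 120*e^(t)/(16*e^(2*t) + 24*e^(t) + 9)
K′′′(t) = (-480*e^(2*t) + 360*e^(t))/(64*e^(3*t) + 144*e^(2*t) + 108*e^(t) + 27)
K′′′′(t) = (1920*e^(3*t) - 5760*e^(2*t) + 1080*e^(t))/(256*e^(4*t) + 768*e^(3*t) + 864*e^(2*t) + 432*e^(t) + 81)
K′′′′′(t) = (-7680*e^(4*t) + 63360*e^(3*t) - 47520*e^(2*t) + 3240*e^(t))/(1024*e^(5*t) + 3840*e^(4*t) + 5760*e^(3*t) + 4320*e^(2*t) + 1620*e^(t) + 243)

κ_5 = K′′′′′(0) = 11400/16807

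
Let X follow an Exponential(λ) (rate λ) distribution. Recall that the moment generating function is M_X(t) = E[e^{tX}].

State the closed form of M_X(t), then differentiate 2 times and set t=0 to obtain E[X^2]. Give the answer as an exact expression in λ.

M_X(t) = λ/(λ - t)
M′(t) = λ/(λ^2 - 2*λ*t + t^2)
M′′(t) = -2*λ/(-λ^3 + 3*λ^2*t - 3*λ*t^2 + t^3)

E[X^2] = M′′(0) = 2/λ^2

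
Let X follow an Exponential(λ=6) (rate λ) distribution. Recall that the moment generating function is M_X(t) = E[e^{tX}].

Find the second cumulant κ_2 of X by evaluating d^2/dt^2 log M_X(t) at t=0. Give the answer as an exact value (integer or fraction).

M_X(t) = 6/(6 - t)
K_X(t) = log M_X(t) = -log(6 - t) + log(6)
D^2[K](t) = 1/(t^2 - 12*t + 36)

κ_2 = D^2[K](0) = 1/36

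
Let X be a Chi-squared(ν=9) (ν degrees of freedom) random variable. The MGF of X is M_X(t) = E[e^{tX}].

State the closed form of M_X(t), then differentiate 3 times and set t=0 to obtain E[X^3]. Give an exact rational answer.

M_X(t) = (1 - 2*t)^(-9/2)
M′(t) = -9/(32*t^5*√(1 - 2*t) - 80*t^4*√(1 - 2*t) + 80*t^3*√(1 - 2*t) - 40*t^2*√(1 - 2*t) + 10*t*√(1 - 2*t) - √(1 - 2*t))
M′′(t) = 99/(64*t^6*√(1 - 2*t) - 192*t^5*√(1 - 2*t) + 240*t^4*√(1 - 2*t) - 160*t^3*√(1 - 2*t) + 60*t^2*√(1 - 2*t) - 12*t*√(1 - 2*t) + √(1 - 2*t))

E[X^3] = M′′′(0) = 1287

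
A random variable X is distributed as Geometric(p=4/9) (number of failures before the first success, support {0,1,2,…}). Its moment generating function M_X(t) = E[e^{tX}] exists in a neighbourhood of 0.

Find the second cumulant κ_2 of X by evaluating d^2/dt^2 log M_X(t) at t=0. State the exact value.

κ_2 = K^(2)(0) = 45/16

M_X(t) = 4/(9*(1 - 5*e^(t)/9))
K_X(t) = log M_X(t) = -log(1 - 5*e^(t)/9) - 2*log(3) + 2*log(2)
K^(2)(t) = 45*e^(t)/(25*e^(2*t) - 90*e^(t) + 81)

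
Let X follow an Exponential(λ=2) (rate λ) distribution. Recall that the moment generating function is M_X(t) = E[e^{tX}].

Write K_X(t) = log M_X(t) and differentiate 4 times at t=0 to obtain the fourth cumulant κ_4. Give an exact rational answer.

κ_4 = K^(4)(0) = 3/8

M_X(t) = 2/(2 - t)
K_X(t) = log M_X(t) = -log(2 - t) + log(2)
K^(4)(t) = 6/(t^4 - 8*t^3 + 24*t^2 - 32*t + 16)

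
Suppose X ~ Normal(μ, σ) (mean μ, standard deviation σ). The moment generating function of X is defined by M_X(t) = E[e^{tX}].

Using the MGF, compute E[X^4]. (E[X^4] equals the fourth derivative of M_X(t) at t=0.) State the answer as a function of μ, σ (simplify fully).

E[X^4] = d^4M/dt^4 |_{t=0} = μ^4 + 6*μ^2*σ^2 + 3*σ^4

M_X(t) = e^(μ*t + σ^2*t^2/2)
dM/dt = μ*e^(μ*t)*e^(σ^2*t^2/2) + σ^2*t*e^(μ*t)*e^(σ^2*t^2/2)
d^2M/dt^2 = μ^2*e^(μ*t)*e^(σ^2*t^2/2) + 2*μ*σ^2*t*e^(μ*t)*e^(σ^2*t^2/2) + σ^4*t^2*e^(μ*t)*e^(σ^2*t^2/2) + σ^2*e^(μ*t)*e^(σ^2*t^2/2)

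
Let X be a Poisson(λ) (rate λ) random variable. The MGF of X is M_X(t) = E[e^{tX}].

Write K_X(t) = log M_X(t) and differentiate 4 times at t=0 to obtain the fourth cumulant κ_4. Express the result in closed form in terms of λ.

M_X(t) = e^(λ*(e^(t) - 1))
K_X(t) = log M_X(t) = λ*(e^(t) - 1)
D^4[K](t) = λ*e^(t)

κ_4 = D^4[K](0) = λ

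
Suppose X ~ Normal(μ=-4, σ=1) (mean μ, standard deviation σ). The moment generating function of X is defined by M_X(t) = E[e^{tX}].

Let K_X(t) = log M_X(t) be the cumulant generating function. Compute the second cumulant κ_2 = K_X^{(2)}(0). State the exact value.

M_X(t) = e^(t^2/2 - 4*t)
K_X(t) = log M_X(t) = t^2/2 - 4*t
K′(t) = t - 4
K′′(t) = 1

κ_2 = K′′(0) = 1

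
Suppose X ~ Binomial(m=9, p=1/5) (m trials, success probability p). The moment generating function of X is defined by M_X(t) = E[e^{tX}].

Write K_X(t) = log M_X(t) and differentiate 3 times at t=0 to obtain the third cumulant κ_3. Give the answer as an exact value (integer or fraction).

M_X(t) = (e^(t)/5 + 4/5)^9
K_X(t) = log M_X(t) = 9*log(e^(t)/5 + 4/5)
D^3[K](t) = (-36*e^(2*t) + 144*e^(t))/(e^(3*t) + 12*e^(2*t) + 48*e^(t) + 64)

κ_3 = D^3[K](0) = 108/125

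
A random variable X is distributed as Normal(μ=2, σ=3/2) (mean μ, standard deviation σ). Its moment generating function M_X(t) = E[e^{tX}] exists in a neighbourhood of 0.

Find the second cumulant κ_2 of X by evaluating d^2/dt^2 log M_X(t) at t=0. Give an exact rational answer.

κ_2 = d^2K/dt^2 |_{t=0} = 9/4

M_X(t) = e^(9*t^2/8 + 2*t)
K_X(t) = log M_X(t) = 9*t^2/8 + 2*t
dK/dt = 9*t/4 + 2
d^2K/dt^2 = 9/4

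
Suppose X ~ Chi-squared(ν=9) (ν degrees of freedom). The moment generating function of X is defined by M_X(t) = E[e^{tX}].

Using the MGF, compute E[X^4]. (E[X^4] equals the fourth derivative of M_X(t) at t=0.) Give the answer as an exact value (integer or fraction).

E[X^4] = D^4[M](0) = 19305

M_X(t) = (1 - 2*t)^(-9/2)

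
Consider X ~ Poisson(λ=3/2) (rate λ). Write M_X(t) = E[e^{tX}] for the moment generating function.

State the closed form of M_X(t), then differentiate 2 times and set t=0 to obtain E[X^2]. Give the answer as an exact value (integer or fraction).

M_X(t) = e^(3*e^(t)/2 - 3/2)
M′(t) = 3*e^(-3/2)*e^(t)*e^(3*e^(t)/2)/2
M′′(t) = (9*e^(2*t)*e^(3*e^(t)/2) + 6*e^(t)*e^(3*e^(t)/2))*e^(-3/2)/4

E[X^2] = M′′(0) = 15/4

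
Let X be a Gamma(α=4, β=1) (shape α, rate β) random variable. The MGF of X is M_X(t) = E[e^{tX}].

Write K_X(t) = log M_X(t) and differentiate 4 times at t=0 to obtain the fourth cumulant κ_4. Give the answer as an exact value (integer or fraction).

M_X(t) = (1 - t)^(-4)
K_X(t) = log M_X(t) = -4*log(1 - t)
K′(t) = -4/(t - 1)
K′′(t) = 4/(t^2 - 2*t + 1)
K′′′(t) = -8/(t^3 - 3*t^2 + 3*t - 1)
K′′′′(t) = 24/(t^4 - 4*t^3 + 6*t^2 - 4*t + 1)

κ_4 = K′′′′(0) = 24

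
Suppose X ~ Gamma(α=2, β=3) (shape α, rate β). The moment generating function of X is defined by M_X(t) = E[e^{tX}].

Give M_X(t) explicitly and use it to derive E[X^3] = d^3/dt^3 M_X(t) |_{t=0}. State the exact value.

E[X^3] = M′′′(0) = 8/9

M_X(t) = 9/(3 - t)^2
M′(t) = -18/(t^3 - 9*t^2 + 27*t - 27)
M′′(t) = 54/(t^4 - 12*t^3 + 54*t^2 - 108*t + 81)
M′′′(t) = -216/(t^5 - 15*t^4 + 90*t^3 - 270*t^2 + 405*t - 243)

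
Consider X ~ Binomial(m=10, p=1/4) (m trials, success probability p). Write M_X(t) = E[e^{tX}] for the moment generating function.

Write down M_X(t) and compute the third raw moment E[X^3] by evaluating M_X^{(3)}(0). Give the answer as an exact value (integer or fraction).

M_X(t) = (e^(t)/4 + 3/4)^10

E[X^3] = D^3[M](0) = 245/8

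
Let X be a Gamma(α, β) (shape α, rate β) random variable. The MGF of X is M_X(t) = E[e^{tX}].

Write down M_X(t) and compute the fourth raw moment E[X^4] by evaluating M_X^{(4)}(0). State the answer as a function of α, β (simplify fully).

M_X(t) = (β/(β - t))^α
dM/dt = -α*β^α*(1/(β - t))^α/(-β + t)
d^2M/dt^2 = (α^2*β^α*(1/(β - t))^α + α*β^α*(1/(β - t))^α)/(β^2 - 2*β*t + t^2)
d^3M/dt^3 = (-α^3*β^α*(1/(β - t))^α - 3*α^2*β^α*(1/(β - t))^α - 2*α*β^α*(1/(β - t))^α)/(-β^3 + 3*β^2*t - 3*β*t^2 + t^3)
d^4M/dt^4 = (α^4*β^α*(1/(β - t))^α + 6*α^3*β^α*(1/(β - t))^α + 11*α^2*β^α*(1/(β - t))^α + 6*α*β^α*(1/(β - t))^α)/(β^4 - 4*β^3*t + 6*β^2*t^2 - 4*β*t^3 + t^4)

E[X^4] = d^4M/dt^4 |_{t=0} = α*(α^3 + 6*α^2 + 11*α + 6)/β^4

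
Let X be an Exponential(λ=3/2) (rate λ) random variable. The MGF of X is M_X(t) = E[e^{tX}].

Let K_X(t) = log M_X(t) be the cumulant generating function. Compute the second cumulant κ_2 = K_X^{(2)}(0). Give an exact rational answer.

κ_2 = K′′(0) = 4/9

M_X(t) = 3/(2*(3/2 - t))
K_X(t) = log M_X(t) = -log(3/2 - t) - log(2) + log(3)
K′(t) = -2/(2*t - 3)
K′′(t) = 4/(4*t^2 - 12*t + 9)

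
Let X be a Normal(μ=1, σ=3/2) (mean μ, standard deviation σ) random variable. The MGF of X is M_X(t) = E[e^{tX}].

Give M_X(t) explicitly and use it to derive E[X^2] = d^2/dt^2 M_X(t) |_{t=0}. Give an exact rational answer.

E[X^2] = M′′(0) = 13/4

M_X(t) = e^(9*t^2/8 + t)
M′(t) = 9*t*e^(t)*e^(9*t^2/8)/4 + e^(t)*e^(9*t^2/8)
M′′(t) = 81*t^2*e^(t)*e^(9*t^2/8)/16 + 9*t*e^(t)*e^(9*t^2/8)/2 + 13*e^(t)*e^(9*t^2/8)/4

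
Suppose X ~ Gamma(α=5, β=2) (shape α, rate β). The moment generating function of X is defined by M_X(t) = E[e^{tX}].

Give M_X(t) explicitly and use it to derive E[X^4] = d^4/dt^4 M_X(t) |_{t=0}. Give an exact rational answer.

E[X^4] = D^4[M](0) = 105

M_X(t) = 32/(2 - t)^5
D^4[M](t) = -53760/(t^9 - 18*t^8 + 144*t^7 - 672*t^6 + 2016*t^5 - 4032*t^4 + 5376*t^3 - 4608*t^2 + 2304*t - 512)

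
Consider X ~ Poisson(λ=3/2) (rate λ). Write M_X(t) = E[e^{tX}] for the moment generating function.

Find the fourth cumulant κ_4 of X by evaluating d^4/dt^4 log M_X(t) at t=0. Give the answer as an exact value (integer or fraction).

M_X(t) = e^(3*e^(t)/2 - 3/2)
K_X(t) = log M_X(t) = 3*e^(t)/2 - 3/2
K′(t) = 3*e^(t)/2
K′′(t) = 3*e^(t)/2
K′′′(t) = 3*e^(t)/2
K′′′′(t) = 3*e^(t)/2

κ_4 = K′′′′(0) = 3/2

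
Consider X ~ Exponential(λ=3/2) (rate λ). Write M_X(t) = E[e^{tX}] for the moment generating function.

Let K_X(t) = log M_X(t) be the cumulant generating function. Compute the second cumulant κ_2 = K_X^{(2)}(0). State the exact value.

M_X(t) = 3/(2*(3/2 - t))
K_X(t) = log M_X(t) = -log(3/2 - t) - log(2) + log(3)
K′(t) = -2/(2*t - 3)
K′′(t) = 4/(4*t^2 - 12*t + 9)

κ_2 = K′′(0) = 4/9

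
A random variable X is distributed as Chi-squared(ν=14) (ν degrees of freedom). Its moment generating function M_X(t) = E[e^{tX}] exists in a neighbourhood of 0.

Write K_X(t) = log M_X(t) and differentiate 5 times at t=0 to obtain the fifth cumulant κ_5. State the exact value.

M_X(t) = (1 - 2*t)^(-7)
K_X(t) = log M_X(t) = -7*log(1 - 2*t)
D^5[K](t) = -5376/(32*t^5 - 80*t^4 + 80*t^3 - 40*t^2 + 10*t - 1)

κ_5 = D^5[K](0) = 5376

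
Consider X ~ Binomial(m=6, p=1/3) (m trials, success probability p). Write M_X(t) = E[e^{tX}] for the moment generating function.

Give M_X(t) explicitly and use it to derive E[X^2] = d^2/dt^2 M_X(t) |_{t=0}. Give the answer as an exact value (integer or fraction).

M_X(t) = (e^(t)/3 + 2/3)^6
M′(t) = 2*e^(6*t)/243 + 20*e^(5*t)/243 + 80*e^(4*t)/243 + 160*e^(3*t)/243 + 160*e^(2*t)/243 + 64*e^(t)/243
M′′(t) = 4*e^(6*t)/81 + 100*e^(5*t)/243 + 320*e^(4*t)/243 + 160*e^(3*t)/81 + 320*e^(2*t)/243 + 64*e^(t)/243

E[X^2] = M′′(0) = 16/3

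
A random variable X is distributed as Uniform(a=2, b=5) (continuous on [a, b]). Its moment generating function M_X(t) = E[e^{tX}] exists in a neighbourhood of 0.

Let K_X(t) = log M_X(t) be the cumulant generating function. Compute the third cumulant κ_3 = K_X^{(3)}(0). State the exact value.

M_X(t) = (e^(5*t) - e^(2*t))/(3*t)
K_X(t) = log M_X(t) = -log(t) + log(e^(5*t) - e^(2*t)) - log(3)
K^(3)(t) = (27*t^3*e^(6*t) + 27*t^3*e^(3*t) - 2*e^(9*t) + 6*e^(6*t) - 6*e^(3*t) + 2)/(t^3*e^(9*t) - 3*t^3*e^(6*t) + 3*t^3*e^(3*t) - t^3)

κ_3 = K^(3)(0) = 0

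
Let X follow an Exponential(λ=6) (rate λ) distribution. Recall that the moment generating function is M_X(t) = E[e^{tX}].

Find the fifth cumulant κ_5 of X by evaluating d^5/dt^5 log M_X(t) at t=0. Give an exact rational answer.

κ_5 = K′′′′′(0) = 1/324

M_X(t) = 6/(6 - t)
K_X(t) = log M_X(t) = -log(6 - t) + log(6)
K′(t) = -1/(t - 6)
K′′(t) = 1/(t^2 - 12*t + 36)
K′′′(t) = -2/(t^3 - 18*t^2 + 108*t - 216)
K′′′′(t) = 6/(t^4 - 24*t^3 + 216*t^2 - 864*t + 1296)
K′′′′′(t) = -24/(t^5 - 30*t^4 + 360*t^3 - 2160*t^2 + 6480*t - 7776)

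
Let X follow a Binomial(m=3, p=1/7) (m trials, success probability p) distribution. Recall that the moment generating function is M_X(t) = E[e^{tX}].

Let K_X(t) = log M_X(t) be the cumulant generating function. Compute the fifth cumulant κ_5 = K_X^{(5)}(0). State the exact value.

κ_5 = d^5K/dt^5 |_{t=0} = -2070/16807

M_X(t) = (e^(t)/7 + 6/7)^3
K_X(t) = log M_X(t) = 3*log(e^(t)/7 + 6/7)
dK/dt = 3*e^(t)/(e^(t) + 6)
d^2K/dt^2 = 18*e^(t)/(e^(2*t) + 12*e^(t) + 36)
d^3K/dt^3 = (-18*e^(2*t) + 108*e^(t))/(e^(3*t) + 18*e^(2*t) + 108*e^(t) + 216)
d^4K/dt^4 = (18*e^(3*t) - 432*e^(2*t) + 648*e^(t))/(e^(4*t) + 24*e^(3*t) + 216*e^(2*t) + 864*e^(t) + 1296)
d^5K/dt^5 = (-18*e^(4*t) + 1188*e^(3*t) - 7128*e^(2*t) + 3888*e^(t))/(e^(5*t) + 30*e^(4*t) + 360*e^(3*t) + 2160*e^(2*t) + 6480*e^(t) + 7776)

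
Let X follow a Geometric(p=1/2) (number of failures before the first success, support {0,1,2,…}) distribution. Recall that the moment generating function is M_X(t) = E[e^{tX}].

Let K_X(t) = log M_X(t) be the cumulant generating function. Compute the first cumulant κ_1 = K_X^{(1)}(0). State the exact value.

κ_1 = K^(1)(0) = 1

M_X(t) = 1/(2*(1 - e^(t)/2))
K_X(t) = log M_X(t) = -log(1 - e^(t)/2) - log(2)
K^(1)(t) = -e^(t)/(e^(t) - 2)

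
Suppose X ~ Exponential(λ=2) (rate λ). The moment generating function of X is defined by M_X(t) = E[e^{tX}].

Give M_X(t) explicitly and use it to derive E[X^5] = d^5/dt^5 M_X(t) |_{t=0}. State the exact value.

M_X(t) = 2/(2 - t)
dM/dt = 2/(t^2 - 4*t + 4)
d^2M/dt^2 = -4/(t^3 - 6*t^2 + 12*t - 8)
d^3M/dt^3 = 12/(t^4 - 8*t^3 + 24*t^2 - 32*t + 16)
d^4M/dt^4 = -48/(t^5 - 10*t^4 + 40*t^3 - 80*t^2 + 80*t - 32)
d^5M/dt^5 = 240/(t^6 - 12*t^5 + 60*t^4 - 160*t^3 + 240*t^2 - 192*t + 64)

E[X^5] = d^5M/dt^5 |_{t=0} = 15/4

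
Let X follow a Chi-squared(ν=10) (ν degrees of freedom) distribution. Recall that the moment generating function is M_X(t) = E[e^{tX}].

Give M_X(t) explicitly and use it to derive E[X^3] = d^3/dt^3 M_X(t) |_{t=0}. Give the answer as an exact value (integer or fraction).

M_X(t) = (1 - 2*t)^(-5)
M′(t) = 10/(64*t^6 - 192*t^5 + 240*t^4 - 160*t^3 + 60*t^2 - 12*t + 1)
M′′(t) = -120/(128*t^7 - 448*t^6 + 672*t^5 - 560*t^4 + 280*t^3 - 84*t^2 + 14*t - 1)
M′′′(t) = 1680/(256*t^8 - 1024*t^7 + 1792*t^6 - 1792*t^5 + 1120*t^4 - 448*t^3 + 112*t^2 - 16*t + 1)

E[X^3] = M′′′(0) = 1680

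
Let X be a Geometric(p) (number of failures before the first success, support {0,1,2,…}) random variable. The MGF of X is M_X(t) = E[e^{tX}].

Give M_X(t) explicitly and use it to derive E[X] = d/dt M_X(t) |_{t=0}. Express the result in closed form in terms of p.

M_X(t) = p/(-(1 - p)*e^(t) + 1)
M^(1)(t) = (-p^2*e^(t) + p*e^(t))/(p^2*e^(2*t) - 2*p*e^(2*t) + 2*p*e^(t) + e^(2*t) - 2*e^(t) + 1)

E[X] = M^(1)(0) = (1 - p)/p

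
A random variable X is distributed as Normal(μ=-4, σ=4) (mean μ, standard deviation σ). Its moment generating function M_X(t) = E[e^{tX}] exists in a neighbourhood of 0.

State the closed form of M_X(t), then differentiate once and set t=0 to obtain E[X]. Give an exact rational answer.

E[X] = M^(1)(0) = -4

M_X(t) = e^(8*t^2 - 4*t)
M^(1)(t) = 16*t*e^(-4*t)*e^(8*t^2) - 4*e^(-4*t)*e^(8*t^2)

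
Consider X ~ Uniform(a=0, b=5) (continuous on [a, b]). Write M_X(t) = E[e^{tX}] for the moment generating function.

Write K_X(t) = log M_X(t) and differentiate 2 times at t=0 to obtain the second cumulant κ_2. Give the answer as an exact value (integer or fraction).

κ_2 = d^2K/dt^2 |_{t=0} = 25/12

M_X(t) = (e^(5*t) - 1)/(5*t)
K_X(t) = log M_X(t) = -log(t) + log(e^(5*t) - 1) - log(5)
dK/dt = (5*t*e^(5*t) - e^(5*t) + 1)/(t*e^(5*t) - t)
d^2K/dt^2 = (-25*t^2*e^(5*t) + e^(10*t) - 2*e^(5*t) + 1)/(t^2*e^(10*t) - 2*t^2*e^(5*t) + t^2)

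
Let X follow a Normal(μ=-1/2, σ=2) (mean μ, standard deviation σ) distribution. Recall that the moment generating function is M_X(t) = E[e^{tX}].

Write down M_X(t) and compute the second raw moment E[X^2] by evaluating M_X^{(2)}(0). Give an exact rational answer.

M_X(t) = e^(2*t^2 - t/2)
M^(2)(t) = (64*t^2*e^(2*t^2) - 16*t*e^(2*t^2) + 17*e^(2*t^2))*e^(-t/2)/4

E[X^2] = M^(2)(0) = 17/4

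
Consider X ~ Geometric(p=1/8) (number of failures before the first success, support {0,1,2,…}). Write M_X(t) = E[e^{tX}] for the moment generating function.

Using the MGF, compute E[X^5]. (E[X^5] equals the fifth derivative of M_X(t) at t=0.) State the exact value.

M_X(t) = 1/(8*(1 - 7*e^(t)/8))
dM/dt = 7*e^(t)/(49*e^(2*t) - 112*e^(t) + 64)
d^2M/dt^2 = (-49*e^(2*t) - 56*e^(t))/(343*e^(3*t) - 1176*e^(2*t) + 1344*e^(t) - 512)
d^3M/dt^3 = (343*e^(3*t) + 1568*e^(2*t) + 448*e^(t))/(2401*e^(4*t) - 10976*e^(3*t) + 18816*e^(2*t) - 14336*e^(t) + 4096)
d^4M/dt^4 = (-2401*e^(4*t) - 30184*e^(3*t) - 34496*e^(2*t) - 3584*e^(t))/(16807*e^(5*t) - 96040*e^(4*t) + 219520*e^(3*t) - 250880*e^(2*t) + 143360*e^(t) - 32768)

E[X^5] = d^5M/dt^5 |_{t=0} = 2646007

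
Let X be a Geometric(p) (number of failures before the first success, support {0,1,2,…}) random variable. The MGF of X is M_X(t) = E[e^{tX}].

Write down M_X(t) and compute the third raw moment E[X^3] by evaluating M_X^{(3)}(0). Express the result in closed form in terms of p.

M_X(t) = p/(-(1 - p)*e^(t) + 1)
dM/dt = (-p^2*e^(t) + p*e^(t))/(p^2*e^(2*t) - 2*p*e^(2*t) + 2*p*e^(t) + e^(2*t) - 2*e^(t) + 1)

E[X^3] = d^3M/dt^3 |_{t=0} = -1 + 7/p - 12/p^2 + 6/p^3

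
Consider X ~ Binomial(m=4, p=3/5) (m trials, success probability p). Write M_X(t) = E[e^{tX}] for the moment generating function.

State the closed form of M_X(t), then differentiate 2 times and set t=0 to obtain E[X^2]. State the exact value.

M_X(t) = (3*e^(t)/5 + 2/5)^4
D^2[M](t) = 1296*e^(4*t)/625 + 1944*e^(3*t)/625 + 864*e^(2*t)/625 + 96*e^(t)/625

E[X^2] = D^2[M](0) = 168/25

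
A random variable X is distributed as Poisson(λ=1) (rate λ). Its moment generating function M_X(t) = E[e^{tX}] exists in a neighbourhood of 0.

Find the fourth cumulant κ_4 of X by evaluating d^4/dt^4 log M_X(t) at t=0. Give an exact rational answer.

κ_4 = K^(4)(0) = 1

M_X(t) = e^(e^(t) - 1)
K_X(t) = log M_X(t) = e^(t) - 1
K^(4)(t) = e^(t)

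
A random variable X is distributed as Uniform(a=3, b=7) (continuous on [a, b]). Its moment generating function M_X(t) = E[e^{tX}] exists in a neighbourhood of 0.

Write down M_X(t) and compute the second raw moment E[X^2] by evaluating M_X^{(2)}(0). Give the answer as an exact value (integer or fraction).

E[X^2] = M^(2)(0) = 79/3

M_X(t) = (e^(7*t) - e^(3*t))/(4*t)
M^(2)(t) = (49*t^2*e^(7*t) - 9*t^2*e^(3*t) - 14*t*e^(7*t) + 6*t*e^(3*t) + 2*e^(7*t) - 2*e^(3*t))/(4*t^3)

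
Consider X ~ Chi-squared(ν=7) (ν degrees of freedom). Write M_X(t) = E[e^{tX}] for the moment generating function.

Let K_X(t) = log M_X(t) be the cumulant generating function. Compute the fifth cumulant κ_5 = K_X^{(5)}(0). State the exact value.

κ_5 = K^(5)(0) = 2688

M_X(t) = (1 - 2*t)^(-7/2)
K_X(t) = log M_X(t) = -7*log(1 - 2*t)/2
K^(5)(t) = -2688/(32*t^5 - 80*t^4 + 80*t^3 - 40*t^2 + 10*t - 1)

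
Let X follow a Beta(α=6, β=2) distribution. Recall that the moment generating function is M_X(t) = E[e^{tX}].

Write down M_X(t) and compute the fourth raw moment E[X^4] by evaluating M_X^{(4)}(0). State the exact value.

M_X(t) = ₁F₁(6; 8; t)
dM/dt = 3*₁F₁(7; 9; t)/4
d^2M/dt^2 = 7*₁F₁(8; 10; t)/12
d^3M/dt^3 = 7*₁F₁(9; 11; t)/15
d^4M/dt^4 = 21*₁F₁(10; 12; t)/55

E[X^4] = d^4M/dt^4 |_{t=0} = 21/55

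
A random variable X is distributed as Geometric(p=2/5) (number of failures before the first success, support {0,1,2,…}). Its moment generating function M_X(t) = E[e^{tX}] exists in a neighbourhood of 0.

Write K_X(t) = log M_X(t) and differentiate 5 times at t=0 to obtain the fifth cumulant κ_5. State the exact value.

κ_5 = D^5[K](0) = 690

M_X(t) = 2/(5*(1 - 3*e^(t)/5))
K_X(t) = log M_X(t) = -log(1 - 3*e^(t)/5) - log(5) + log(2)
D^5[K](t) = (-405*e^(4*t) - 7425*e^(3*t) - 12375*e^(2*t) - 1875*e^(t))/(243*e^(5*t) - 2025*e^(4*t) + 6750*e^(3*t) - 11250*e^(2*t) + 9375*e^(t) - 3125)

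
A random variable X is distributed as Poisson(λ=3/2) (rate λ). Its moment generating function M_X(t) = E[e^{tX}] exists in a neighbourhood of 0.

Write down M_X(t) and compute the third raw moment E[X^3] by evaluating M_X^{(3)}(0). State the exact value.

M_X(t) = e^(3*e^(t)/2 - 3/2)
D^3[M](t) = (27*e^(3*t)*e^(3*e^(t)/2) + 54*e^(2*t)*e^(3*e^(t)/2) + 12*e^(t)*e^(3*e^(t)/2))*e^(-3/2)/8

E[X^3] = D^3[M](0) = 93/8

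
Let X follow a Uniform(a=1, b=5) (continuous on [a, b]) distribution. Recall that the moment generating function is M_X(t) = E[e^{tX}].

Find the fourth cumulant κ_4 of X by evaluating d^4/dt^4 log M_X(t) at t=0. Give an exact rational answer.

M_X(t) = (e^(5*t) - e^(t))/(4*t)
K_X(t) = log M_X(t) = -log(t) + log(e^(5*t) - e^(t)) - 2*log(2)

κ_4 = K^(4)(0) = -32/15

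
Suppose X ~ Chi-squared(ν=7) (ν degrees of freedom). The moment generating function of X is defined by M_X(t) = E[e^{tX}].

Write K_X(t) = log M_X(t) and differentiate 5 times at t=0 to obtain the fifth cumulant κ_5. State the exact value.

M_X(t) = (1 - 2*t)^(-7/2)
K_X(t) = log M_X(t) = -7*log(1 - 2*t)/2
K′(t) = -7/(2*t - 1)
K′′(t) = 14/(4*t^2 - 4*t + 1)
K′′′(t) = -56/(8*t^3 - 12*t^2 + 6*t - 1)
K′′′′(t) = 336/(16*t^4 - 32*t^3 + 24*t^2 - 8*t + 1)
K′′′′′(t) = -2688/(32*t^5 - 80*t^4 + 80*t^3 - 40*t^2 + 10*t - 1)

κ_5 = K′′′′′(0) = 2688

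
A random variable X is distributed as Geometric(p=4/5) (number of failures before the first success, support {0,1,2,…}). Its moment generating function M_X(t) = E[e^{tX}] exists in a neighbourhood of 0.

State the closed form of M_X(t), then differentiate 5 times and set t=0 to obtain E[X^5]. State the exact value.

M_X(t) = 4/(5*(1 - e^(t)/5))
dM/dt = 4*e^(t)/(e^(2*t) - 10*e^(t) + 25)
d^2M/dt^2 = (-4*e^(2*t) - 20*e^(t))/(e^(3*t) - 15*e^(2*t) + 75*e^(t) - 125)
d^3M/dt^3 = (4*e^(3*t) + 80*e^(2*t) + 100*e^(t))/(e^(4*t) - 20*e^(3*t) + 150*e^(2*t) - 500*e^(t) + 625)
d^4M/dt^4 = (-4*e^(4*t) - 220*e^(3*t) - 1100*e^(2*t) - 500*e^(t))/(e^(5*t) - 25*e^(4*t) + 250*e^(3*t) - 1250*e^(2*t) + 3125*e^(t) - 3125)
d^5M/dt^5 = (4*e^(5*t) + 520*e^(4*t) + 6600*e^(3*t) + 13000*e^(2*t) + 2500*e^(t))/(e^(6*t) - 30*e^(5*t) + 375*e^(4*t) - 2500*e^(3*t) + 9375*e^(2*t) - 18750*e^(t) + 15625)

E[X^5] = d^5M/dt^5 |_{t=0} = 707/128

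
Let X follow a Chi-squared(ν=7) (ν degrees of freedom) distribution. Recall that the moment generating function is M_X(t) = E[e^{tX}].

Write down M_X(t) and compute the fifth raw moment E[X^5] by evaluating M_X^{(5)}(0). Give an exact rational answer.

M_X(t) = (1 - 2*t)^(-7/2)

E[X^5] = M^(5)(0) = 135135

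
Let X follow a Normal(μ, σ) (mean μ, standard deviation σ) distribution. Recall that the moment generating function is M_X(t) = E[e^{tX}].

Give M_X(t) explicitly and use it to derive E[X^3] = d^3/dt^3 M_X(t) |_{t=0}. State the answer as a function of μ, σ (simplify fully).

E[X^3] = M′′′(0) = μ*(μ^2 + 3*σ^2)

M_X(t) = e^(μ*t + σ^2*t^2/2)
M′(t) = μ*e^(μ*t)*e^(σ^2*t^2/2) + σ^2*t*e^(μ*t)*e^(σ^2*t^2/2)
M′′(t) = μ^2*e^(μ*t)*e^(σ^2*t^2/2) + 2*μ*σ^2*t*e^(μ*t)*e^(σ^2*t^2/2) + σ^4*t^2*e^(μ*t)*e^(σ^2*t^2/2) + σ^2*e^(μ*t)*e^(σ^2*t^2/2)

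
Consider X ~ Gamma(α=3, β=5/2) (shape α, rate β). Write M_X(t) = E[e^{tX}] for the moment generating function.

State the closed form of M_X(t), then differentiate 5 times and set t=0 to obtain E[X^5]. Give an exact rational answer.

M_X(t) = 125/(8*(5/2 - t)^3)
dM/dt = 750/(16*t^4 - 160*t^3 + 600*t^2 - 1000*t + 625)
d^2M/dt^2 = -6000/(32*t^5 - 400*t^4 + 2000*t^3 - 5000*t^2 + 6250*t - 3125)
d^3M/dt^3 = 60000/(64*t^6 - 960*t^5 + 6000*t^4 - 20000*t^3 + 37500*t^2 - 37500*t + 15625)
d^4M/dt^4 = -720000/(128*t^7 - 2240*t^6 + 16800*t^5 - 70000*t^4 + 175000*t^3 - 262500*t^2 + 218750*t - 78125)
d^5M/dt^5 = 10080000/(256*t^8 - 5120*t^7 + 44800*t^6 - 224000*t^5 + 700000*t^4 - 1400000*t^3 + 1750000*t^2 - 1250000*t + 390625)

E[X^5] = d^5M/dt^5 |_{t=0} = 16128/625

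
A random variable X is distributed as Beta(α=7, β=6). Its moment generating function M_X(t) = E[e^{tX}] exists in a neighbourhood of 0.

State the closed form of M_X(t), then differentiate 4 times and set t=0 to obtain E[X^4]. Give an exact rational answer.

E[X^4] = D^4[M](0) = 3/26

M_X(t) = ₁F₁(7; 13; t)
D^4[M](t) = 3*₁F₁(11; 17; t)/26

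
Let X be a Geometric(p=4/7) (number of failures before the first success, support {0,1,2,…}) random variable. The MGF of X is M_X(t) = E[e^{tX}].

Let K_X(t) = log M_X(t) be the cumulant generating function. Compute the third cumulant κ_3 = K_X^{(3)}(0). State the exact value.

M_X(t) = 4/(7*(1 - 3*e^(t)/7))
K_X(t) = log M_X(t) = -log(1 - 3*e^(t)/7) - log(7) + 2*log(2)
K′(t) = -3*e^(t)/(3*e^(t) - 7)
K′′(t) = 21*e^(t)/(9*e^(2*t) - 42*e^(t) + 49)
K′′′(t) = (-63*e^(2*t) - 147*e^(t))/(27*e^(3*t) - 189*e^(2*t) + 441*e^(t) - 343)

κ_3 = K′′′(0) = 105/32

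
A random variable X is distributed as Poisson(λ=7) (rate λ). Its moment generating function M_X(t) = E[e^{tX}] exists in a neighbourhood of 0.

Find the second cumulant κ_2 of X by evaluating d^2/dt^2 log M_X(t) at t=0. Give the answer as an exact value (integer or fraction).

κ_2 = d^2K/dt^2 |_{t=0} = 7

M_X(t) = e^(7*e^(t) - 7)
K_X(t) = log M_X(t) = 7*e^(t) - 7
dK/dt = 7*e^(t)
d^2K/dt^2 = 7*e^(t)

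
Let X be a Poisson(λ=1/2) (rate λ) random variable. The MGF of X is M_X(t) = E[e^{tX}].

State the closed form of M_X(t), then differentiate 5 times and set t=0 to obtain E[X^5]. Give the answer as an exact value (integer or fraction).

M_X(t) = e^(e^(t)/2 - 1/2)
D^5[M](t) = (e^(5*t)*e^(e^(t)/2) + 20*e^(4*t)*e^(e^(t)/2) + 100*e^(3*t)*e^(e^(t)/2) + 120*e^(2*t)*e^(e^(t)/2) + 16*e^(t)*e^(e^(t)/2))*e^(-1/2)/32

E[X^5] = D^5[M](0) = 257/32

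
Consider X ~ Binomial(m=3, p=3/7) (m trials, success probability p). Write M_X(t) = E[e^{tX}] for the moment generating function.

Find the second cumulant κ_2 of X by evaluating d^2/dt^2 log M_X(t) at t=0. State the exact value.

M_X(t) = (3*e^(t)/7 + 4/7)^3
K_X(t) = log M_X(t) = 3*log(3*e^(t)/7 + 4/7)
dK/dt = 9*e^(t)/(3*e^(t) + 4)
d^2K/dt^2 = 36*e^(t)/(9*e^(2*t) + 24*e^(t) + 16)

κ_2 = d^2K/dt^2 |_{t=0} = 36/49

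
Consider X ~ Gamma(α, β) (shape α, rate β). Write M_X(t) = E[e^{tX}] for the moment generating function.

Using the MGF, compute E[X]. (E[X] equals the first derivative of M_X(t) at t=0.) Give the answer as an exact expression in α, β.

E[X] = M′(0) = α/β

M_X(t) = (β/(β - t))^α
M′(t) = -α*β^α*(1/(β - t))^α/(-β + t)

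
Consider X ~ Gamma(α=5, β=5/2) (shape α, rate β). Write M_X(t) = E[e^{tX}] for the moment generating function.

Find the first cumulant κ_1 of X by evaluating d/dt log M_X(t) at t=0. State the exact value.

κ_1 = K^(1)(0) = 2

M_X(t) = 3125/(32*(5/2 - t)^5)
K_X(t) = log M_X(t) = -5*log(5/2 - t) - 5*log(2) + 5*log(5)
K^(1)(t) = -10/(2*t - 5)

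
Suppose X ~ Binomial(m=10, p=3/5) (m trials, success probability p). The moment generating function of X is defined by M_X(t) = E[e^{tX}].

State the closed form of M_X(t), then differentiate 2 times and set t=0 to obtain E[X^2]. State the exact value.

E[X^2] = d^2M/dt^2 |_{t=0} = 192/5

M_X(t) = (3*e^(t)/5 + 2/5)^10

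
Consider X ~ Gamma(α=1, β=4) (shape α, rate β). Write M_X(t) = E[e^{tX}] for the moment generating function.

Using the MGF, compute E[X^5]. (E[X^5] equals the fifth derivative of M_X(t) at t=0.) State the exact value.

M_X(t) = 4/(4 - t)
M′(t) = 4/(t^2 - 8*t + 16)
M′′(t) = -8/(t^3 - 12*t^2 + 48*t - 64)
M′′′(t) = 24/(t^4 - 16*t^3 + 96*t^2 - 256*t + 256)
M′′′′(t) = -96/(t^5 - 20*t^4 + 160*t^3 - 640*t^2 + 1280*t - 1024)
M′′′′′(t) = 480/(t^6 - 24*t^5 + 240*t^4 - 1280*t^3 + 3840*t^2 - 6144*t + 4096)

E[X^5] = M′′′′′(0) = 15/128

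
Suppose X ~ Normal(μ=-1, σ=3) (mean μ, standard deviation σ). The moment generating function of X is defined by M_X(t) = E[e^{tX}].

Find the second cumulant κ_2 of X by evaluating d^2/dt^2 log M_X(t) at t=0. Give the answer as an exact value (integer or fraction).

M_X(t) = e^(9*t^2/2 - t)
K_X(t) = log M_X(t) = 9*t^2/2 - t
K′(t) = 9*t - 1
K′′(t) = 9

κ_2 = K′′(0) = 9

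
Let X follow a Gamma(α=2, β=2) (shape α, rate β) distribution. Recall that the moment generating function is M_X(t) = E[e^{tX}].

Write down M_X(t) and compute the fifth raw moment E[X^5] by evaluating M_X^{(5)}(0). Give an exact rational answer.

M_X(t) = 4/(2 - t)^2
dM/dt = -8/(t^3 - 6*t^2 + 12*t - 8)
d^2M/dt^2 = 24/(t^4 - 8*t^3 + 24*t^2 - 32*t + 16)
d^3M/dt^3 = -96/(t^5 - 10*t^4 + 40*t^3 - 80*t^2 + 80*t - 32)
d^4M/dt^4 = 480/(t^6 - 12*t^5 + 60*t^4 - 160*t^3 + 240*t^2 - 192*t + 64)
d^5M/dt^5 = -2880/(t^7 - 14*t^6 + 84*t^5 - 280*t^4 + 560*t^3 - 672*t^2 + 448*t - 128)

E[X^5] = d^5M/dt^5 |_{t=0} = 45/2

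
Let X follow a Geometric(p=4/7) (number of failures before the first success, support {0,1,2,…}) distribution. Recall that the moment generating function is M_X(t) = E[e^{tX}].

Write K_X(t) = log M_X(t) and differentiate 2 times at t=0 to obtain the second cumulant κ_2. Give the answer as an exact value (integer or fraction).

M_X(t) = 4/(7*(1 - 3*e^(t)/7))
K_X(t) = log M_X(t) = -log(1 - 3*e^(t)/7) - log(7) + 2*log(2)
K^(2)(t) = 21*e^(t)/(9*e^(2*t) - 42*e^(t) + 49)

κ_2 = K^(2)(0) = 21/16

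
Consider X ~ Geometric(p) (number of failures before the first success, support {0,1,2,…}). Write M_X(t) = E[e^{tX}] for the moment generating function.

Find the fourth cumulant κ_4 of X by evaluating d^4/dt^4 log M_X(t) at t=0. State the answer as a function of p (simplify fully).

M_X(t) = p/(-(1 - p)*e^(t) + 1)
K_X(t) = log M_X(t) = log(p) - log(-(1 - p)*e^(t) + 1)
K′(t) = (-p*e^(t) + e^(t))/(p*e^(t) - e^(t) + 1)
K′′(t) = (-p*e^(t) + e^(t))/(p^2*e^(2*t) - 2*p*e^(2*t) + 2*p*e^(t) + e^(2*t) - 2*e^(t) + 1)

κ_4 = K′′′′(0) = (-p^3 + 7*p^2 - 12*p + 6)/p^4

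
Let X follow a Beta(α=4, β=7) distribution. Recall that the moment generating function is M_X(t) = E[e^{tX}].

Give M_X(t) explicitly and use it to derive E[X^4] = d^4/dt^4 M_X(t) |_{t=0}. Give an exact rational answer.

E[X^4] = D^4[M](0) = 5/143

M_X(t) = ₁F₁(4; 11; t)
D^4[M](t) = 5*₁F₁(8; 15; t)/143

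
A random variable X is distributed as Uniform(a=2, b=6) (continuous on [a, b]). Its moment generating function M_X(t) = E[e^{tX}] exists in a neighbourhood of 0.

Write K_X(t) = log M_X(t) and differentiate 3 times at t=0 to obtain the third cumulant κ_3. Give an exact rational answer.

M_X(t) = (e^(6*t) - e^(2*t))/(4*t)
K_X(t) = log M_X(t) = -log(t) + log(e^(6*t) - e^(2*t)) - 2*log(2)
dK/dt = (6*t*e^(4*t) - 2*t - e^(4*t) + 1)/(t*e^(4*t) - t)
d^2K/dt^2 = (-16*t^2*e^(4*t) + e^(8*t) - 2*e^(4*t) + 1)/(t^2*e^(8*t) - 2*t^2*e^(4*t) + t^2)
d^3K/dt^3 = (64*t^3*e^(8*t) + 64*t^3*e^(4*t) - 2*e^(12*t) + 6*e^(8*t) - 6*e^(4*t) + 2)/(t^3*e^(12*t) - 3*t^3*e^(8*t) + 3*t^3*e^(4*t) - t^3)

κ_3 = d^3K/dt^3 |_{t=0} = 0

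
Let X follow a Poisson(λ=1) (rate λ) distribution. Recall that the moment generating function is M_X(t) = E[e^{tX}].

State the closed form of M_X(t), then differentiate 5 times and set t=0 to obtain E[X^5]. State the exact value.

M_X(t) = e^(e^(t) - 1)
dM/dt = e^(-1)*e^(t)*e^(e^(t))
d^2M/dt^2 = (e^(2*t)*e^(e^(t)) + e^(t)*e^(e^(t)))*e^(-1)
d^3M/dt^3 = (e^(3*t)*e^(e^(t)) + 3*e^(2*t)*e^(e^(t)) + e^(t)*e^(e^(t)))*e^(-1)
d^4M/dt^4 = (e^(4*t)*e^(e^(t)) + 6*e^(3*t)*e^(e^(t)) + 7*e^(2*t)*e^(e^(t)) + e^(t)*e^(e^(t)))*e^(-1)
d^5M/dt^5 = (e^(5*t)*e^(e^(t)) + 10*e^(4*t)*e^(e^(t)) + 25*e^(3*t)*e^(e^(t)) + 15*e^(2*t)*e^(e^(t)) + e^(t)*e^(e^(t)))*e^(-1)

E[X^5] = d^5M/dt^5 |_{t=0} = 52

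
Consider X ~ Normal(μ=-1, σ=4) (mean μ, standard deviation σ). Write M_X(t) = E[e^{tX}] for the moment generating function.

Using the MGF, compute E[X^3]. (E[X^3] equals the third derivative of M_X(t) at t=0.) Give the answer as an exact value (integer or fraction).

E[X^3] = d^3M/dt^3 |_{t=0} = -49

M_X(t) = e^(8*t^2 - t)
dM/dt = 16*t*e^(-t)*e^(8*t^2) - e^(-t)*e^(8*t^2)
d^2M/dt^2 = (256*t^2*e^(8*t^2) - 32*t*e^(8*t^2) + 17*e^(8*t^2))*e^(-t)
d^3M/dt^3 = (4096*t^3*e^(8*t^2) - 768*t^2*e^(8*t^2) + 816*t*e^(8*t^2) - 49*e^(8*t^2))*e^(-t)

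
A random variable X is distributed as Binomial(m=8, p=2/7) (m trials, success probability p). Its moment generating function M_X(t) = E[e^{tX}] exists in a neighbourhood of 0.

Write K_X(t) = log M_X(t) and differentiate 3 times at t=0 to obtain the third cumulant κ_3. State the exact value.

κ_3 = K^(3)(0) = 240/343

M_X(t) = (2*e^(t)/7 + 5/7)^8
K_X(t) = log M_X(t) = 8*log(2*e^(t)/7 + 5/7)
K^(3)(t) = (-160*e^(2*t) + 400*e^(t))/(8*e^(3*t) + 60*e^(2*t) + 150*e^(t) + 125)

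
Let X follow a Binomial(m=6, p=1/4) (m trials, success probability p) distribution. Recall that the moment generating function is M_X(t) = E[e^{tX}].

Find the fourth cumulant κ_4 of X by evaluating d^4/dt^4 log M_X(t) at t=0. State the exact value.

κ_4 = K^(4)(0) = -9/64

M_X(t) = (e^(t)/4 + 3/4)^6
K_X(t) = log M_X(t) = 6*log(e^(t)/4 + 3/4)
K^(4)(t) = (18*e^(3*t) - 216*e^(2*t) + 162*e^(t))/(e^(4*t) + 12*e^(3*t) + 54*e^(2*t) + 108*e^(t) + 81)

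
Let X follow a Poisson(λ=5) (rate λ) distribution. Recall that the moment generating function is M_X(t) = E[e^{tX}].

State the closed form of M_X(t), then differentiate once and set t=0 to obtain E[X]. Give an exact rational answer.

E[X] = M^(1)(0) = 5

M_X(t) = e^(5*e^(t) - 5)
M^(1)(t) = 5*e^(-5)*e^(t)*e^(5*e^(t))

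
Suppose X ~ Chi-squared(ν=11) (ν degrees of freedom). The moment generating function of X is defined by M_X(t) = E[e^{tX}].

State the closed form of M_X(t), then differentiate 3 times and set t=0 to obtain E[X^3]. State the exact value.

M_X(t) = (1 - 2*t)^(-11/2)
M′(t) = 11/(64*t^6*√(1 - 2*t) - 192*t^5*√(1 - 2*t) + 240*t^4*√(1 - 2*t) - 160*t^3*√(1 - 2*t) + 60*t^2*√(1 - 2*t) - 12*t*√(1 - 2*t) + √(1 - 2*t))
M′′(t) = -143/(128*t^7*√(1 - 2*t) - 448*t^6*√(1 - 2*t) + 672*t^5*√(1 - 2*t) - 560*t^4*√(1 - 2*t) + 280*t^3*√(1 - 2*t) - 84*t^2*√(1 - 2*t) + 14*t*√(1 - 2*t) - √(1 - 2*t))

E[X^3] = M′′′(0) = 2145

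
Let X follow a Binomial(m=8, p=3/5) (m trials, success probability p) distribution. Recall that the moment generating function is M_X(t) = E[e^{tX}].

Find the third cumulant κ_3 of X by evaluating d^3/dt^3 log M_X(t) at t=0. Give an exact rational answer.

κ_3 = d^3K/dt^3 |_{t=0} = -48/125

M_X(t) = (3*e^(t)/5 + 2/5)^8
K_X(t) = log M_X(t) = 8*log(3*e^(t)/5 + 2/5)
dK/dt = 24*e^(t)/(3*e^(t) + 2)
d^2K/dt^2 = 48*e^(t)/(9*e^(2*t) + 12*e^(t) + 4)
d^3K/dt^3 = (-144*e^(2*t) + 96*e^(t))/(27*e^(3*t) + 54*e^(2*t) + 36*e^(t) + 8)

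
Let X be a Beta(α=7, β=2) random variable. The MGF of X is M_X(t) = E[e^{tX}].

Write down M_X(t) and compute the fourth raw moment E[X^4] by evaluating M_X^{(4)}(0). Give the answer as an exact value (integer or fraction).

E[X^4] = D^4[M](0) = 14/33

M_X(t) = ₁F₁(7; 9; t)
D^4[M](t) = 14*₁F₁(11; 13; t)/33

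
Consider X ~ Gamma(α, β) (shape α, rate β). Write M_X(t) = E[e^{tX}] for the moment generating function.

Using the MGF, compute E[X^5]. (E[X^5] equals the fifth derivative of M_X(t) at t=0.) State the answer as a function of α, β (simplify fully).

M_X(t) = (β/(β - t))^α
M′(t) = -α*β^α*(1/(β - t))^α/(-β + t)
M′′(t) = (α^2*β^α*(1/(β - t))^α + α*β^α*(1/(β - t))^α)/(β^2 - 2*β*t + t^2)
M′′′(t) = (-α^3*β^α*(1/(β - t))^α - 3*α^2*β^α*(1/(β - t))^α - 2*α*β^α*(1/(β - t))^α)/(-β^3 + 3*β^2*t - 3*β*t^2 + t^3)
M′′′′(t) = (α^4*β^α*(1/(β - t))^α + 6*α^3*β^α*(1/(β - t))^α + 11*α^2*β^α*(1/(β - t))^α + 6*α*β^α*(1/(β - t))^α)/(β^4 - 4*β^3*t + 6*β^2*t^2 - 4*β*t^3 + t^4)

E[X^5] = M′′′′′(0) = α*(α^4 + 10*α^3 + 35*α^2 + 50*α + 24)/β^5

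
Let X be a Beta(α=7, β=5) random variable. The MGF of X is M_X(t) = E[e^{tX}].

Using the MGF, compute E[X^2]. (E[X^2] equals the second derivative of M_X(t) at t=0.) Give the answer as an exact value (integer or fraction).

M_X(t) = ₁F₁(7; 12; t)
M^(2)(t) = 14*₁F₁(9; 14; t)/39

E[X^2] = M^(2)(0) = 14/39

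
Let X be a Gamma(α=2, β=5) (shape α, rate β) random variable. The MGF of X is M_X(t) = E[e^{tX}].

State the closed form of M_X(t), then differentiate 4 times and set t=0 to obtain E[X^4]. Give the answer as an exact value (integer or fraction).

M_X(t) = 25/(5 - t)^2
D^4[M](t) = 3000/(t^6 - 30*t^5 + 375*t^4 - 2500*t^3 + 9375*t^2 - 18750*t + 15625)

E[X^4] = D^4[M](0) = 24/125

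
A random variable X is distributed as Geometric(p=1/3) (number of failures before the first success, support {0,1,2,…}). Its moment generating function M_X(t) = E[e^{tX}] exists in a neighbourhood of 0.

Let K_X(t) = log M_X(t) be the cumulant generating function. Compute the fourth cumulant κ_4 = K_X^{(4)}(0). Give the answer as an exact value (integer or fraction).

κ_4 = D^4[K](0) = 222

M_X(t) = 1/(3*(1 - 2*e^(t)/3))
K_X(t) = log M_X(t) = -log(1 - 2*e^(t)/3) - log(3)
D^4[K](t) = (24*e^(3*t) + 144*e^(2*t) + 54*e^(t))/(16*e^(4*t) - 96*e^(3*t) + 216*e^(2*t) - 216*e^(t) + 81)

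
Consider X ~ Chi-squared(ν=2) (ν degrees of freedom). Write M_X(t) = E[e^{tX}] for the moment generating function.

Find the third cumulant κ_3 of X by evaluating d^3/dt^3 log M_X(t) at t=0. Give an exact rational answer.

M_X(t) = 1/(1 - 2*t)
K_X(t) = log M_X(t) = -log(1 - 2*t)
K′(t) = -2/(2*t - 1)
K′′(t) = 4/(4*t^2 - 4*t + 1)
K′′′(t) = -16/(8*t^3 - 12*t^2 + 6*t - 1)

κ_3 = K′′′(0) = 16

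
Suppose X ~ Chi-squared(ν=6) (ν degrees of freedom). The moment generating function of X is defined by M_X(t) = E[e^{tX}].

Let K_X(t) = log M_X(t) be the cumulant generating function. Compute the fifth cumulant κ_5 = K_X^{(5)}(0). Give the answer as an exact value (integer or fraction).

M_X(t) = (1 - 2*t)^(-3)
K_X(t) = log M_X(t) = -3*log(1 - 2*t)
dK/dt = -6/(2*t - 1)
d^2K/dt^2 = 12/(4*t^2 - 4*t + 1)
d^3K/dt^3 = -48/(8*t^3 - 12*t^2 + 6*t - 1)
d^4K/dt^4 = 288/(16*t^4 - 32*t^3 + 24*t^2 - 8*t + 1)
d^5K/dt^5 = -2304/(32*t^5 - 80*t^4 + 80*t^3 - 40*t^2 + 10*t - 1)

κ_5 = d^5K/dt^5 |_{t=0} = 2304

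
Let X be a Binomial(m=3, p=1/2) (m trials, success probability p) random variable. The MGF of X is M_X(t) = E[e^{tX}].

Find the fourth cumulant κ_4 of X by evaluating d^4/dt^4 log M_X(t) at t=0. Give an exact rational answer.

κ_4 = d^4K/dt^4 |_{t=0} = -3/8

M_X(t) = (e^(t)/2 + 1/2)^3
K_X(t) = log M_X(t) = 3*log(e^(t)/2 + 1/2)
dK/dt = 3*e^(t)/(e^(t) + 1)
d^2K/dt^2 = 3*e^(t)/(e^(2*t) + 2*e^(t) + 1)
d^3K/dt^3 = (-3*e^(2*t) + 3*e^(t))/(e^(3*t) + 3*e^(2*t) + 3*e^(t) + 1)
d^4K/dt^4 = (3*e^(3*t) - 12*e^(2*t) + 3*e^(t))/(e^(4*t) + 4*e^(3*t) + 6*e^(2*t) + 4*e^(t) + 1)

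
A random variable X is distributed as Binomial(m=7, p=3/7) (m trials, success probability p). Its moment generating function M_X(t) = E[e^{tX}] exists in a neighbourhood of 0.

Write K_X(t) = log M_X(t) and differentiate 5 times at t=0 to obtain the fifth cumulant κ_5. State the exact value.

M_X(t) = (3*e^(t)/7 + 4/7)^7
K_X(t) = log M_X(t) = 7*log(3*e^(t)/7 + 4/7)
D^5[K](t) = (-2268*e^(4*t) + 33264*e^(3*t) - 44352*e^(2*t) + 5376*e^(t))/(243*e^(5*t) + 1620*e^(4*t) + 4320*e^(3*t) + 5760*e^(2*t) + 3840*e^(t) + 1024)

κ_5 = D^5[K](0) = -1140/2401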